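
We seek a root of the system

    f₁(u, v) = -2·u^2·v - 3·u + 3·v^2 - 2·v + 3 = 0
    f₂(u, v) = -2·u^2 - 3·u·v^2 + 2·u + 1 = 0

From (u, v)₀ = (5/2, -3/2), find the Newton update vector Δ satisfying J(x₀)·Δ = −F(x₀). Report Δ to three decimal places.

(-0.122, 0.959)

At (5/2, -3/2): F = (24.000, -23.375).
Jacobian J = [[-4·u·v - 3, -2·u^2 + 6·v - 2], [-4·u - 3·v^2 + 2, -6·u·v]].
At the point, J = [[12.000, -23.500], [-14.750, 22.500]] (det J = -76.625).
Solving J·Δ = −F gives Δ = (-0.122, 0.959).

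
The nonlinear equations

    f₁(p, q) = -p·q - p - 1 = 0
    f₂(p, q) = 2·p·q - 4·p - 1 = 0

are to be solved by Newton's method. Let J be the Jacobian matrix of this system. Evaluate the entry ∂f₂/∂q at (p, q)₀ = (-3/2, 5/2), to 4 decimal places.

-3.0000

∂f₂/∂q = 2·p.
At (-3/2, 5/2) this is -3.0000.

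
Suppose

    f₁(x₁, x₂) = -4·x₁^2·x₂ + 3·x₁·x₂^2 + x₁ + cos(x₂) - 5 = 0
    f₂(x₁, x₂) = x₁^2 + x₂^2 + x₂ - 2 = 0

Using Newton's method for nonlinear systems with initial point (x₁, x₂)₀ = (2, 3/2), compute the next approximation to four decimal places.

(1.1381, 0.9244)

At (2, 3/2): F = (-13.429263, 5.7500).
Jacobian J = [[-8·x₁·x₂ + 3·x₂^2 + 1, -4·x₁^2 + 6·x₁·x₂ - sin(x₂)], [2·x₁, 2·x₂ + 1]].
At the point, J = [[-16.2500, 1.002505], [4.0000, 4.0000]] (det J = -69.010020).
Solving J·Δ = −F gives Δ = (-0.8619, -0.5756).
Then the next iterate is (x₁, x₂)₁ = (1.1381, 0.9244).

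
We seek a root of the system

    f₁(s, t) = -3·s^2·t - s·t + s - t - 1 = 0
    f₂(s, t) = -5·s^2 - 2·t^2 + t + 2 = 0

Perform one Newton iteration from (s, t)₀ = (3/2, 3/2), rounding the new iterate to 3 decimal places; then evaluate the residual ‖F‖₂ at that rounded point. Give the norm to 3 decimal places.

At (3/2, 3/2): F = (-13.375, -12.250).
Jacobian J = [[-6·s·t - t + 1, -3·s^2 - s - 1], [-10·s, -4·t + 1]].
At the point, J = [[-14.000, -9.250], [-15.000, -5.000]] (det J = -68.750).
Solving J·Δ = −F gives Δ = (-0.675, -0.424).
Then the next iterate is (s, t)₁ = (0.825, 1.076).
Re-evaluating at (0.825, 1.076): F = (-4.33576, -2.64268), so ‖F‖₂ = 5.078.

5.078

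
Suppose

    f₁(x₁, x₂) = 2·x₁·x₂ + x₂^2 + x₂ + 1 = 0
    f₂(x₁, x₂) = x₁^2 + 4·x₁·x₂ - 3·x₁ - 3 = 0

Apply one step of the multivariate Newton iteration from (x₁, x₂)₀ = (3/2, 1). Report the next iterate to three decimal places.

At (3/2, 1): F = (6.000, 0.750).
Jacobian J = [[2·x₂, 2·x₁ + 2·x₂ + 1], [2·x₁ + 4·x₂ - 3, 4·x₁]].
At the point, J = [[2.000, 6.000], [4.000, 6.000]] (det J = -12.000).
Solving J·Δ = −F gives Δ = (2.625, -1.875).
Then the next iterate is (x₁, x₂)₁ = (4.125, -0.875).

(4.125, -0.875)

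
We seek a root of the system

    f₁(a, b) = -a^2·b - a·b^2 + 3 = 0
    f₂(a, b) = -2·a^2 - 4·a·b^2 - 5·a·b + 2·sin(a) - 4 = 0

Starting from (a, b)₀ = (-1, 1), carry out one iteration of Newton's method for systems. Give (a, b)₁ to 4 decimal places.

(-3.2272, 0.2272)

At (-1, 1): F = (3.0000, 1.317058).
Jacobian J = [[-2·a·b - b^2, -a^2 - 2·a·b], [-4·a - 4·b^2 - 5·b + 2·cos(a), -8·a·b - 5·a]].
At the point, J = [[1.0000, 1.0000], [-3.919395, 13.0000]] (det J = 16.919395).
Solving J·Δ = −F gives Δ = (-2.2272, -0.7728).
Then the next iterate is (a, b)₁ = (-3.2272, 0.2272).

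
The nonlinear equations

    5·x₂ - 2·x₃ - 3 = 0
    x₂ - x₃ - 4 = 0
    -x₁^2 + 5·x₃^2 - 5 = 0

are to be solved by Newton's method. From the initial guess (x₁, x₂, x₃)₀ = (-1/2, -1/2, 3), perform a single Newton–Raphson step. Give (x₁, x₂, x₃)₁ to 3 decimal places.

At (-1/2, -1/2, 3): F = (-11.500, -7.500, 39.750).
Jacobian J = [[0, 5, -2], [0, 1, -1], [-2·x₁, 0, 10·x₃]].
At the point, J = [[0.000, 5.000, -2.000], [0.000, 1.000, -1.000], [1.000, 0.000, 30.000]] (det J = -3.000).
Solving J·Δ = −F gives Δ = (220.250, -1.167, -8.667).
Then the next iterate is (x₁, x₂, x₃)₁ = (219.750, -1.667, -5.667).

(219.750, -1.667, -5.667)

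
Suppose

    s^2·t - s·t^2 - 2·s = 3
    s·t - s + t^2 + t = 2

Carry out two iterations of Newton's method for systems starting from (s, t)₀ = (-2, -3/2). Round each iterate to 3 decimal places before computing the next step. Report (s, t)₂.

(1.338, -3.078)

At (-2, -3/2): F = (-0.500, 3.750).
Jacobian J = [[2·s·t - t^2 - 2, s^2 - 2·s·t], [t - 1, s + 2·t + 1]].
At the point, J = [[1.750, -2.000], [-2.500, -4.000]] (det J = -12.000).
Solving J·Δ = −F gives Δ = (0.792, 0.443).
Then the next iterate is (s, t)₁ = (-1.208, -1.057).
Round to (-1.208, -1.057) and repeat: F = (-0.77681, 0.54510), J = [[-0.56354, -1.09445], [-2.057, -2.322]].
Δ = (2.546, -2.021), so (s, t)₂ = (1.338, -3.078).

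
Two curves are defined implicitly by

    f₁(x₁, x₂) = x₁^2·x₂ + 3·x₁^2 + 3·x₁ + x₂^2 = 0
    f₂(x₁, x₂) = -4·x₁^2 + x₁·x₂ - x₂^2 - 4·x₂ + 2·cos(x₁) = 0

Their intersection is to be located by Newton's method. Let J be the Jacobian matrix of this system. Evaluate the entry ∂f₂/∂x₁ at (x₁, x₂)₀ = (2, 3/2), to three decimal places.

∂f₂/∂x₁ = -8·x₁ + x₂ - 2·sin(x₁).
At (2, 3/2) this is -16.319.

-16.319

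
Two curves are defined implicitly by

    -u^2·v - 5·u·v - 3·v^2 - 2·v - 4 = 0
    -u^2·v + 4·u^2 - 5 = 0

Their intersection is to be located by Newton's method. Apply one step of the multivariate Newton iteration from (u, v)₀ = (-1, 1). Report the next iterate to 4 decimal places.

(-1.1429, -0.1429)

At (-1, 1): F = (-5.0000, -2.0000).
Jacobian J = [[-2·u·v - 5·v, -u^2 - 5·u - 6·v - 2], [-2·u·v + 8·u, -u^2]].
At the point, J = [[-3.0000, -4.0000], [-6.0000, -1.0000]] (det J = -21.0000).
Solving J·Δ = −F gives Δ = (-0.1429, -1.1429).
Then the next iterate is (u, v)₁ = (-1.1429, -0.1429).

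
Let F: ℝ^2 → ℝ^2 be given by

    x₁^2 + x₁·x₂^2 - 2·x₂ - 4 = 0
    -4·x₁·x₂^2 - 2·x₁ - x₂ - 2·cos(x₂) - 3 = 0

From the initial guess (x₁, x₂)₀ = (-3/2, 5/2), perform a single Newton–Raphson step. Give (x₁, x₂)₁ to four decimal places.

(-2.3790, 0.5019)

At (-3/2, 5/2): F = (-16.1250, 36.602287).
Jacobian J = [[2·x₁ + x₂^2, 2·x₁·x₂ - 2], [-4·x₂^2 - 2, -8·x₁·x₂ + 2·sin(x₂) - 1]].
At the point, J = [[3.2500, -9.5000], [-27.0000, 30.196944]] (det J = -158.359931).
Solving J·Δ = −F gives Δ = (-0.8790, -1.9981).
Then the next iterate is (x₁, x₂)₁ = (-2.3790, 0.5019).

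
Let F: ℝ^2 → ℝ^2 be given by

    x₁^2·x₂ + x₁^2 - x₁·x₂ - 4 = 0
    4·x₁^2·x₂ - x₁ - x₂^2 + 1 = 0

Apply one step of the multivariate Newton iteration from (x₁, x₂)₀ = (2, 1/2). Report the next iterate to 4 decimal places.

(1.9781, 0.0602)

At (2, 1/2): F = (1.0000, 6.7500).
Jacobian J = [[2·x₁·x₂ + 2·x₁ - x₂, x₁^2 - x₁], [8·x₁·x₂ - 1, 4·x₁^2 - 2·x₂]].
At the point, J = [[5.5000, 2.0000], [7.0000, 15.0000]] (det J = 68.5000).
Solving J·Δ = −F gives Δ = (-0.0219, -0.4398).
Then the next iterate is (x₁, x₂)₁ = (1.9781, 0.0602).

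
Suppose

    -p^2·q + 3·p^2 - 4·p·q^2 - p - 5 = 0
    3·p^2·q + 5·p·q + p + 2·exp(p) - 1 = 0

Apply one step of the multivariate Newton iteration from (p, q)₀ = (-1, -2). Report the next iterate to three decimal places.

At (-1, -2): F = (17.000, 2.73576).
Jacobian J = [[-2·p·q + 6·p - 4·q^2 - 1, -p^2 - 8·p·q], [6·p·q + 5·q + 2·exp(p) + 1, 3·p^2 + 5·p]].
At the point, J = [[-27.000, -17.000], [3.73576, -2.000]] (det J = 117.50790).
Solving J·Δ = −F gives Δ = (-0.106, 1.169).
Then the next iterate is (p, q)₁ = (-1.106, -0.831).

(-1.106, -0.831)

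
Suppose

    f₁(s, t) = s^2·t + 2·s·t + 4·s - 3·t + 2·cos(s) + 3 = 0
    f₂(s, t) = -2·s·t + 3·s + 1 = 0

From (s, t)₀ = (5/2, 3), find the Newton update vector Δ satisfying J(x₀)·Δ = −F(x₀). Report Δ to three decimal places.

At (5/2, 3): F = (36.14771, -6.500).
Jacobian J = [[2·s·t + 2·t - 2·sin(s) + 4, s^2 + 2·s - 3], [-2·t + 3, -2·s]].
At the point, J = [[23.80306, 8.250], [-3.000, -5.000]] (det J = -94.26528).
Solving J·Δ = −F gives Δ = (-1.348, -0.491).

(-1.348, -0.491)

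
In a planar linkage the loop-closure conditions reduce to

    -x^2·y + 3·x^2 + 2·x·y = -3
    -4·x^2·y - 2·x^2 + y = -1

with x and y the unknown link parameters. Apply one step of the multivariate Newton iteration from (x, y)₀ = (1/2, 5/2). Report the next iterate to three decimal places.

(0.542, -5.306)

At (1/2, 5/2): F = (5.625, 0.500).
Jacobian J = [[-2·x·y + 6·x + 2·y, -x^2 + 2·x], [-8·x·y - 4·x, -4·x^2 + 1]].
At the point, J = [[5.500, 0.750], [-12.000, 0.000]] (det J = 9.000).
Solving J·Δ = −F gives Δ = (0.042, -7.806).
Then the next iterate is (x, y)₁ = (0.542, -5.306).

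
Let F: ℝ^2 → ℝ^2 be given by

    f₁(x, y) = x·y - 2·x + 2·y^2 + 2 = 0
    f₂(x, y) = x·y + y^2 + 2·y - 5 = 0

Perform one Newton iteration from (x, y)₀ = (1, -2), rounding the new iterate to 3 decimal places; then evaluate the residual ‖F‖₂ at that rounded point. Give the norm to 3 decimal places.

11.662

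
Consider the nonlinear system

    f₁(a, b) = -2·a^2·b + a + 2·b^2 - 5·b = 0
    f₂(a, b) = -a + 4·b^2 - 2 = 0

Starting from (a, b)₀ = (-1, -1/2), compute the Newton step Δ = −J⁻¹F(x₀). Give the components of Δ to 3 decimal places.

(-2.400, 0.600)

At (-1, -1/2): F = (3.000, 0.000).
Jacobian J = [[-4·a·b + 1, -2·a^2 + 4·b - 5], [-1, 8·b]].
At the point, J = [[-1.000, -9.000], [-1.000, -4.000]] (det J = -5.000).
Solving J·Δ = −F gives Δ = (-2.400, 0.600).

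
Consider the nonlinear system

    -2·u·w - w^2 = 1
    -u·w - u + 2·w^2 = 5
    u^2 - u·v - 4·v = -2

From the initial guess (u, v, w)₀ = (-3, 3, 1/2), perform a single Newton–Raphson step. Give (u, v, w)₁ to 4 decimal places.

(-6.5000, 42.5000, -0.5500)

At (-3, 3, 1/2): F = (1.7500, 0.0000, 8.0000).
Jacobian J = [[-2·w, 0, -2·u - 2·w], [-w - 1, 0, -u + 4·w], [2·u - v, -u - 4, 0]].
At the point, J = [[-1.0000, 0.0000, 5.0000], [-1.5000, 0.0000, 5.0000], [-9.0000, -1.0000, 0.0000]] (det J = 2.5000).
Solving J·Δ = −F gives Δ = (-3.5000, 39.5000, -1.0500).
Then the next iterate is (u, v, w)₁ = (-6.5000, 42.5000, -0.5500).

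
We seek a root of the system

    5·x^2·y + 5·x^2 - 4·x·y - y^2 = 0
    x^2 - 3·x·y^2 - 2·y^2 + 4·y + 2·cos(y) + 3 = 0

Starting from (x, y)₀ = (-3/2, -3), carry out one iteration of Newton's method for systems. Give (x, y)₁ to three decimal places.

(-2.351, 0.665)

At (-3/2, -3): F = (-49.500, 13.77002).
Jacobian J = [[10·x·y + 10·x - 4·y, 5·x^2 - 4·x - 2·y], [2·x - 3·y^2, -6·x·y - 4·y - 2·sin(y) + 4]].
At the point, J = [[42.000, 23.250], [-30.000, -10.71776]] (det J = 247.35408).
Solving J·Δ = −F gives Δ = (-0.851, 3.665).
Then the next iterate is (x, y)₁ = (-2.351, 0.665).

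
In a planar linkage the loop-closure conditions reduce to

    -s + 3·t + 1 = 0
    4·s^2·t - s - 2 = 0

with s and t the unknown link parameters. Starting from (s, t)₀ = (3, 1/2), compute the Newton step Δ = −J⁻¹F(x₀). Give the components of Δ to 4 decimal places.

(-0.8261, -0.1087)

At (3, 1/2): F = (-0.5000, 13.0000).
Jacobian J = [[-1, 3], [8·s·t - 1, 4·s^2]].
At the point, J = [[-1.0000, 3.0000], [11.0000, 36.0000]] (det J = -69.0000).
Solving J·Δ = −F gives Δ = (-0.8261, -0.1087).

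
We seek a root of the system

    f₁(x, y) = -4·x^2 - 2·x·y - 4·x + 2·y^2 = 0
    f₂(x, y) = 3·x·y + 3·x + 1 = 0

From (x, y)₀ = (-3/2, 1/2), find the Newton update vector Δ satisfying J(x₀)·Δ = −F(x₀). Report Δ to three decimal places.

(0.616, -0.662)

At (-3/2, 1/2): F = (-1.000, -5.750).
Jacobian J = [[-8·x - 2·y - 4, -2·x + 4·y], [3·y + 3, 3·x]].
At the point, J = [[7.000, 5.000], [4.500, -4.500]] (det J = -54.000).
Solving J·Δ = −F gives Δ = (0.616, -0.662).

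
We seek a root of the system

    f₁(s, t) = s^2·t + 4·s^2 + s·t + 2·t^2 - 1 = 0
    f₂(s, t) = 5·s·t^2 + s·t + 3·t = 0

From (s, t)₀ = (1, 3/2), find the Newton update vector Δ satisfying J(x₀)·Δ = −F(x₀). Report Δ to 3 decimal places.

At (1, 3/2): F = (10.500, 17.250).
Jacobian J = [[2·s·t + 8·s + t, s^2 + s + 4·t], [5·t^2 + t, 10·s·t + s + 3]].
At the point, J = [[12.500, 8.000], [12.750, 19.000]] (det J = 135.500).
Solving J·Δ = −F gives Δ = (-0.454, -0.603).

(-0.454, -0.603)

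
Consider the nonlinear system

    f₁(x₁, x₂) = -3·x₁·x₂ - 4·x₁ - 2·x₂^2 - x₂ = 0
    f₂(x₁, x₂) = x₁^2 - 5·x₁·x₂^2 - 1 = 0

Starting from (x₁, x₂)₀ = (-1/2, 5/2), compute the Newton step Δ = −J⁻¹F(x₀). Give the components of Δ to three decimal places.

(0.057, -1.043)

At (-1/2, 5/2): F = (-9.250, 14.875).
Jacobian J = [[-3·x₂ - 4, -3·x₁ - 4·x₂ - 1], [2·x₁ - 5·x₂^2, -10·x₁·x₂]].
At the point, J = [[-11.500, -9.500], [-32.250, 12.500]] (det J = -450.125).
Solving J·Δ = −F gives Δ = (0.057, -1.043).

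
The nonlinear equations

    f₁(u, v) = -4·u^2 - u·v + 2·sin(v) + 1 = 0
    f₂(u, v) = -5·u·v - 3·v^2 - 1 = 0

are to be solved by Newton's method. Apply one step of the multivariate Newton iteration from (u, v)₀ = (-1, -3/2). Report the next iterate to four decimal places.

(-0.4092, -0.7272)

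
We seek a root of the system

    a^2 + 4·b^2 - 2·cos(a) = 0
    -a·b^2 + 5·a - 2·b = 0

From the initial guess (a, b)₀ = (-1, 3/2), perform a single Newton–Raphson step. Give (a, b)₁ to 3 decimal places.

At (-1, 3/2): F = (8.91940, -5.750).
Jacobian J = [[2·a + 2·sin(a), 8·b], [-b^2 + 5, -2·a·b - 2]].
At the point, J = [[-3.68294, 12.000], [2.750, 1.000]] (det J = -36.68294).
Solving J·Δ = −F gives Δ = (2.124, -0.091).
Then the next iterate is (a, b)₁ = (1.124, 1.409).

(1.124, 1.409)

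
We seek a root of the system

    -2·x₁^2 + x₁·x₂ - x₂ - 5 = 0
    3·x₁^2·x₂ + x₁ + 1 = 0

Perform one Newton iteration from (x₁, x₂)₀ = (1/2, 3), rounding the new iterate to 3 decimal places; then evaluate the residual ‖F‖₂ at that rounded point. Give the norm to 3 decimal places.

At (1/2, 3): F = (-7.000, 3.750).
Jacobian J = [[-4·x₁ + x₂, x₁ - 1], [6·x₁·x₂ + 1, 3·x₁^2]].
At the point, J = [[1.000, -0.500], [10.000, 0.750]] (det J = 5.750).
Solving J·Δ = −F gives Δ = (0.587, -12.826).
Then the next iterate is (x₁, x₂)₁ = (1.087, -9.826).
Re-evaluating at (1.087, -9.826): F = (-8.218, -32.74329), so ‖F‖₂ = 33.759.

33.759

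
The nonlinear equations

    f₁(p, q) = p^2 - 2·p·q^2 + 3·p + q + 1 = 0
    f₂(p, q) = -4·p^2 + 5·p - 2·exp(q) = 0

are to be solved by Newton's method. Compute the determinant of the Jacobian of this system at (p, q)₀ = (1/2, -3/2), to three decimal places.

J = [[2·p - 2·q^2 + 3, -4·p·q + 1], [-8·p + 5, -2·exp(q)]].
At the point, J = [[-0.500, 4.000], [1.000, -0.44626]].
det J = -3.777.

-3.777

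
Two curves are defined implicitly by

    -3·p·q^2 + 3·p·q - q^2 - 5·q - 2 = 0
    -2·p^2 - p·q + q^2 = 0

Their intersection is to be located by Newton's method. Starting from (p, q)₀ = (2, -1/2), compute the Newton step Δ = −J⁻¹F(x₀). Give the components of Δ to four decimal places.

(-1.0000, 0.2500)

At (2, -1/2): F = (-4.2500, -6.7500).
Jacobian J = [[-3·q^2 + 3·q, -6·p·q + 3·p - 2·q - 5], [-4·p - q, -p + 2·q]].
At the point, J = [[-2.2500, 8.0000], [-7.5000, -3.0000]] (det J = 66.7500).
Solving J·Δ = −F gives Δ = (-1.0000, 0.2500).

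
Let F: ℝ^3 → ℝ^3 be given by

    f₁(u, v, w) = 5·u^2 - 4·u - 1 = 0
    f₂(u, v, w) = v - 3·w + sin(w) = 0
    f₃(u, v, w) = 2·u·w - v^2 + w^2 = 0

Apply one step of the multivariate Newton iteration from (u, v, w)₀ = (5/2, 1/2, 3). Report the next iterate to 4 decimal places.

(1.5357, 3.3916, 1.6298)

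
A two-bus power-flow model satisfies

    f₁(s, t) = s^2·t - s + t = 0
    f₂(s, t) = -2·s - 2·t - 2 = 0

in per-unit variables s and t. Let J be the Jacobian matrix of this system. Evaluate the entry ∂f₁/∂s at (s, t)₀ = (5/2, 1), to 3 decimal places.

4.000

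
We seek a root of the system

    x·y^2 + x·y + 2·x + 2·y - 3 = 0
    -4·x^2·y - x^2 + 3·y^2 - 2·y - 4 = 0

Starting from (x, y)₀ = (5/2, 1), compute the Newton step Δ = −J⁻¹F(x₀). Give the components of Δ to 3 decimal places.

At (5/2, 1): F = (9.000, -34.250).
Jacobian J = [[y^2 + y + 2, 2·x·y + x + 2], [-8·x·y - 2·x, -4·x^2 + 6·y - 2]].
At the point, J = [[4.000, 9.500], [-25.000, -21.000]] (det J = 153.500).
Solving J·Δ = −F gives Δ = (-0.888, -0.573).

(-0.888, -0.573)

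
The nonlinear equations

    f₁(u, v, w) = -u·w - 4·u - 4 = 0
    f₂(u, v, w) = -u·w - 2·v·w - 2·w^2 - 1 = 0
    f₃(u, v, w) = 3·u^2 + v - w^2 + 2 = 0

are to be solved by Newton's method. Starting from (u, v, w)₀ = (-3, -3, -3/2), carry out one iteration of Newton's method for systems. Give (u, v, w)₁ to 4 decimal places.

At (-3, -3, -3/2): F = (3.5000, -19.0000, 23.7500).
Jacobian J = [[-w - 4, 0, -u], [-w, -2·w, -u - 2·v - 4·w], [6·u, 1, -2·w]].
At the point, J = [[-2.5000, 0.0000, 3.0000], [1.5000, 3.0000, 15.0000], [-18.0000, 1.0000, 3.0000]] (det J = 181.5000).
Solving J·Δ = −F gives Δ = (1.6074, 4.6653, 0.1729).
Then the next iterate is (u, v, w)₁ = (-1.3926, 1.6653, -1.3271).

(-1.3926, 1.6653, -1.3271)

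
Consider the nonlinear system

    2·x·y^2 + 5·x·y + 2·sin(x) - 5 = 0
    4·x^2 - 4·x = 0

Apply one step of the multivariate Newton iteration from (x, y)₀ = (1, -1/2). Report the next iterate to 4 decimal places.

(1.0000, 1.2724)

At (1, -1/2): F = (-5.317058, 0.0000).
Jacobian J = [[2·y^2 + 5·y + 2·cos(x), 4·x·y + 5·x], [8·x - 4, 0]].
At the point, J = [[-0.919395, 3.0000], [4.0000, 0.0000]] (det J = -12.0000).
Solving J·Δ = −F gives Δ = (0.0000, 1.7724).
Then the next iterate is (x, y)₁ = (1.0000, 1.2724).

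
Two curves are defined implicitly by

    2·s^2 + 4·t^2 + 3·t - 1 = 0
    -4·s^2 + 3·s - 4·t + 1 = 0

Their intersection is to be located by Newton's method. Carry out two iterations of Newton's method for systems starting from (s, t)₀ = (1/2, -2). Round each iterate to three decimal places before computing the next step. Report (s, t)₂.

At (1/2, -2): F = (9.500, 9.500).
Jacobian J = [[4·s, 8·t + 3], [-8·s + 3, -4]].
At the point, J = [[2.000, -13.000], [-1.000, -4.000]] (det J = -21.000).
Solving J·Δ = −F gives Δ = (4.071, 1.357).
Then the next iterate is (s, t)₁ = (4.571, -0.643).
Round to (4.571, -0.643) and repeat: F = (40.51288, -66.29116), J = [[18.284, -2.144], [-33.568, -4.000]].
Δ = (-2.096, 1.019), so (s, t)₂ = (2.475, 0.376).

(2.475, 0.376)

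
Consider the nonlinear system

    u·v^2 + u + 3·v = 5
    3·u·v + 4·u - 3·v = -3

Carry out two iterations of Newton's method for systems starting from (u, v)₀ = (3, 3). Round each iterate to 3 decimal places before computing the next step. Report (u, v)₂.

At (3, 3): F = (34.000, 33.000).
Jacobian J = [[v^2 + 1, 2·u·v + 3], [3·v + 4, 3·u - 3]].
At the point, J = [[10.000, 21.000], [13.000, 6.000]] (det J = -213.000).
Solving J·Δ = −F gives Δ = (-2.296, -0.526).
Then the next iterate is (u, v)₁ = (0.704, 2.474).
Round to (0.704, 2.474) and repeat: F = (7.43496, 3.61909), J = [[7.12068, 6.48339], [11.422, -0.888]].
Δ = (-0.374, -0.736), so (u, v)₂ = (0.330, 1.738).

(0.330, 1.738)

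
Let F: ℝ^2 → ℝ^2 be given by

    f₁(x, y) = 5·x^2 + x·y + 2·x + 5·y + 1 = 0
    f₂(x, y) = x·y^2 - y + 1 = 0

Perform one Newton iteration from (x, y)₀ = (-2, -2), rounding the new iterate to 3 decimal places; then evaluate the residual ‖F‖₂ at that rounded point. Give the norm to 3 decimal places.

2.325

At (-2, -2): F = (11.000, -5.000).
Jacobian J = [[10·x + y + 2, x + 5], [y^2, 2·x·y - 1]].
At the point, J = [[-20.000, 3.000], [4.000, 7.000]] (det J = -152.000).
Solving J·Δ = −F gives Δ = (0.605, 0.368).
Then the next iterate is (x, y)₁ = (-1.395, -1.632).
Re-evaluating at (-1.395, -1.632): F = (2.05677, -1.08348), so ‖F‖₂ = 2.325.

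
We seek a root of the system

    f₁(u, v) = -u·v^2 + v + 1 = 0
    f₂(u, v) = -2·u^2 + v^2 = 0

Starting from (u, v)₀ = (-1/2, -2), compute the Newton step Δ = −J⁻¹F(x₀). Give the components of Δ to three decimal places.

At (-1/2, -2): F = (1.000, 3.500).
Jacobian J = [[-v^2, -2·u·v + 1], [-4·u, 2·v]].
At the point, J = [[-4.000, -1.000], [2.000, -4.000]] (det J = 18.000).
Solving J·Δ = −F gives Δ = (0.028, 0.889).

(0.028, 0.889)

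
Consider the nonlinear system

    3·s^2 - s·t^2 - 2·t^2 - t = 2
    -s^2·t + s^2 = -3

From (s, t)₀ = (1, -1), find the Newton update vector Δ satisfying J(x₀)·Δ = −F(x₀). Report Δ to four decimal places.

(-0.9600, 1.1600)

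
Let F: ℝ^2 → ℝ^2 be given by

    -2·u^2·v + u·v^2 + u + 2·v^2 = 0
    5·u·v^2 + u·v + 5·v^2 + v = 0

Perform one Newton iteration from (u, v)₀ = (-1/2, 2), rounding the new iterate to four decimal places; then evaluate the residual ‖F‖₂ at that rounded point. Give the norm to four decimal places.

1.0000

At (-1/2, 2): F = (4.5000, 11.0000).
Jacobian J = [[-4·u·v + v^2 + 1, -2·u^2 + 2·u·v + 4·v], [5·v^2 + v, 10·u·v + u + 10·v + 1]].
At the point, J = [[9.0000, 5.5000], [22.0000, 10.5000]] (det J = -26.5000).
Solving J·Δ = −F gives Δ = (-0.5000, 0.0000).
Then the next iterate is (u, v)₁ = (-1.0000, 2.0000).
Re-evaluating at (-1.0000, 2.0000): F = (-1.0000, 0.0000), so ‖F‖₂ = 1.0000.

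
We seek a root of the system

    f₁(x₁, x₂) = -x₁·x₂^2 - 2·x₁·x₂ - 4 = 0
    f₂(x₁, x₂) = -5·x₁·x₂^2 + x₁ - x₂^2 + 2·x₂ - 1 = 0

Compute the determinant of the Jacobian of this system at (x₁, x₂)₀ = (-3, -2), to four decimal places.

-114.0000

J = [[-x₂^2 - 2·x₂, -2·x₁·x₂ - 2·x₁], [-5·x₂^2 + 1, -10·x₁·x₂ - 2·x₂ + 2]].
At the point, J = [[0.0000, -6.0000], [-19.0000, -54.0000]].
det J = -114.0000.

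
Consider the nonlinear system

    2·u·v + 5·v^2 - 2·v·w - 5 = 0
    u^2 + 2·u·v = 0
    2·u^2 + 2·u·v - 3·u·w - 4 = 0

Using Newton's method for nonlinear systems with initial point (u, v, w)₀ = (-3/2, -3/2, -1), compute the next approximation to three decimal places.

(-0.670, -0.911, 0.389)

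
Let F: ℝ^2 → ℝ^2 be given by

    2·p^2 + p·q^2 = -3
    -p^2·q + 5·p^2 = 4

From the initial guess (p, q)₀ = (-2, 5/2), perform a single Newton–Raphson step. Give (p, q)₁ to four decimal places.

(-1.2903, 2.2258)

At (-2, 5/2): F = (-1.5000, 6.0000).
Jacobian J = [[4·p + q^2, 2·p·q], [-2·p·q + 10·p, -p^2]].
At the point, J = [[-1.7500, -10.0000], [-10.0000, -4.0000]] (det J = -93.0000).
Solving J·Δ = −F gives Δ = (0.7097, -0.2742).
Then the next iterate is (p, q)₁ = (-1.2903, 2.2258).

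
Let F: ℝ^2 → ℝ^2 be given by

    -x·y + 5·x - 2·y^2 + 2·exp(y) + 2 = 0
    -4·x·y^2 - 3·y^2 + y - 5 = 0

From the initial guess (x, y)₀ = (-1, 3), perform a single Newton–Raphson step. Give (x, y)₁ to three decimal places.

At (-1, 3): F = (22.17107, 7.000).
Jacobian J = [[-y + 5, -x - 4·y + 2·exp(y)], [-4·y^2, -8·x·y - 6·y + 1]].
At the point, J = [[2.000, 29.17107], [-36.000, 7.000]] (det J = 1064.15866).
Solving J·Δ = −F gives Δ = (0.046, -0.763).
Then the next iterate is (x, y)₁ = (-0.954, 2.237).

(-0.954, 2.237)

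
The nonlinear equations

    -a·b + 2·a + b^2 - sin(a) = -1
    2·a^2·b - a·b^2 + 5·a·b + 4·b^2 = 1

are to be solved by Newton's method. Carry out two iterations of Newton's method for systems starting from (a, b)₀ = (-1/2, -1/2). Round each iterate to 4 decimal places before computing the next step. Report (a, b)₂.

At (-1/2, -1/2): F = (0.479426, 1.1250).
Jacobian J = [[-b - cos(a) + 2, -a + 2·b], [4·a·b - b^2 + 5·b, 2·a^2 - 2·a·b + 5·a + 8·b]].
At the point, J = [[1.622417, -0.5000], [-1.7500, -6.5000]] (det J = -11.420713).
Solving J·Δ = −F gives Δ = (-0.2236, 0.2333).
Then the next iterate is (a, b)₁ = (-0.7236, -0.2667).
Round to (-0.7236, -0.2667) and repeat: F = (0.093032, 0.021618), J = [[1.517273, 0.1902], [-0.632692, -5.090374]].
Δ = (-0.0628, 0.0121), so (a, b)₂ = (-0.7864, -0.2546).

(-0.7864, -0.2546)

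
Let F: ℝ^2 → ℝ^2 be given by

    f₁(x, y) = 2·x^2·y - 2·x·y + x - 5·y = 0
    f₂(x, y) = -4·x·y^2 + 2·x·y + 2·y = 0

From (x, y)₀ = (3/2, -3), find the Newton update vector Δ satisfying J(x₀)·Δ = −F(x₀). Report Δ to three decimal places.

At (3/2, -3): F = (12.000, -69.000).
Jacobian J = [[4·x·y - 2·y + 1, 2·x^2 - 2·x - 5], [-4·y^2 + 2·y, -8·x·y + 2·x + 2]].
At the point, J = [[-11.000, -3.500], [-42.000, 41.000]] (det J = -598.000).
Solving J·Δ = −F gives Δ = (0.419, 2.112).

(0.419, 2.112)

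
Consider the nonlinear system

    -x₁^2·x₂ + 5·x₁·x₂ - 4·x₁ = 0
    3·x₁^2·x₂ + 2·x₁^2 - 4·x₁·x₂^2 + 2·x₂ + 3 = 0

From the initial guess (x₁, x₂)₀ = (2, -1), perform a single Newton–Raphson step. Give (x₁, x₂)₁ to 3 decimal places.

(-1.471, -1.559)

At (2, -1): F = (-14.000, -11.000).
Jacobian J = [[-2·x₁·x₂ + 5·x₂ - 4, -x₁^2 + 5·x₁], [6·x₁·x₂ + 4·x₁ - 4·x₂^2, 3·x₁^2 - 8·x₁·x₂ + 2]].
At the point, J = [[-5.000, 6.000], [-8.000, 30.000]] (det J = -102.000).
Solving J·Δ = −F gives Δ = (-3.471, -0.559).
Then the next iterate is (x₁, x₂)₁ = (-1.471, -1.559).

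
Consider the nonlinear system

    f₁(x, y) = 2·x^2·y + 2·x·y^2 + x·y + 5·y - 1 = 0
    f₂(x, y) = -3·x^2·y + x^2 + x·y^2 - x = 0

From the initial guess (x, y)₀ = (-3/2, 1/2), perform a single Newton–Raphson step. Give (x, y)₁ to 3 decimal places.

At (-3/2, 1/2): F = (2.250, 0.000).
Jacobian J = [[4·x·y + 2·y^2 + y, 2·x^2 + 4·x·y + x + 5], [-6·x·y + 2·x + y^2 - 1, -3·x^2 + 2·x·y]].
At the point, J = [[-2.000, 5.000], [0.750, -8.250]] (det J = 12.750).
Solving J·Δ = −F gives Δ = (1.456, 0.132).
Then the next iterate is (x, y)₁ = (-0.044, 0.632).

(-0.044, 0.632)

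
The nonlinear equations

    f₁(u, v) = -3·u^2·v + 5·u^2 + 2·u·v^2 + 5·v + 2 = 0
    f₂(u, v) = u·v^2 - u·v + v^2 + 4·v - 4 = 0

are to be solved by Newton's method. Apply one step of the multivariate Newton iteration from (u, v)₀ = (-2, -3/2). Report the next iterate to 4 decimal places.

At (-2, -3/2): F = (23.5000, -15.2500).
Jacobian J = [[-6·u·v + 10·u + 2·v^2, -3·u^2 + 4·u·v + 5], [v^2 - v, 2·u·v - u + 2·v + 4]].
At the point, J = [[-33.5000, 5.0000], [3.7500, 9.0000]] (det J = -320.2500).
Solving J·Δ = −F gives Δ = (0.8985, 1.3201).
Then the next iterate is (u, v)₁ = (-1.1015, -0.1799).

(-1.1015, -0.1799)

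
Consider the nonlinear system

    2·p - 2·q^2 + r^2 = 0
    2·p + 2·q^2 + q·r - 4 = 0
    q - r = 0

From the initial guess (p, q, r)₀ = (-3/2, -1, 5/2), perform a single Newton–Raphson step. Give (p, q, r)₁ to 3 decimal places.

At (-3/2, -1, 5/2): F = (1.250, -7.500, -3.500).
Jacobian J = [[2, -4·q, 2·r], [2, 4·q + r, q], [0, 1, -1]].
At the point, J = [[2.000, 4.000, 5.000], [2.000, -1.500, -1.000], [0.000, 1.000, -1.000]] (det J = 23.000).
Solving J·Δ = −F gives Δ = (3.332, 1.065, -2.435).
Then the next iterate is (p, q, r)₁ = (1.832, 0.065, 0.065).

(1.832, 0.065, 0.065)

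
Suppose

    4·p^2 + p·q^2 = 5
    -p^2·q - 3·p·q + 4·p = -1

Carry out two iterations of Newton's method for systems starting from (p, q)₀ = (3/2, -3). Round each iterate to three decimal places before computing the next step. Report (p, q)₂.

(0.185, -6.223)

At (3/2, -3): F = (17.500, 27.250).
Jacobian J = [[8·p + q^2, 2·p·q], [-2·p·q - 3·q + 4, -p^2 - 3·p]].
At the point, J = [[21.000, -9.000], [22.000, -6.750]] (det J = 56.250).
Solving J·Δ = −F gives Δ = (-2.260, -3.329).
Then the next iterate is (p, q)₁ = (-0.760, -6.329).
Round to (-0.760, -6.329) and repeat: F = (-33.13234, -12.81449), J = [[33.97624, 9.62008], [13.36692, 1.70240]].
Δ = (0.945, 0.106), so (p, q)₂ = (0.185, -6.223).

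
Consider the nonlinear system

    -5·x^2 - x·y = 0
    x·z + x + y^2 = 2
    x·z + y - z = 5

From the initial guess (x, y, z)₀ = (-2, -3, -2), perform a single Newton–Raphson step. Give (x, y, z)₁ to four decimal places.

At (-2, -3, -2): F = (-26.0000, 9.0000, -2.0000).
Jacobian J = [[-10·x - y, -x, 0], [z + 1, 2·y, x], [z, 1, x - 1]].
At the point, J = [[23.0000, 2.0000, 0.0000], [-1.0000, -6.0000, -2.0000], [-2.0000, 1.0000, -3.0000]] (det J = 462.0000).
Solving J·Δ = −F gives Δ = (0.9913, 1.5996, -0.7944).
Then the next iterate is (x, y, z)₁ = (-1.0087, -1.4004, -2.7944).

(-1.0087, -1.4004, -2.7944)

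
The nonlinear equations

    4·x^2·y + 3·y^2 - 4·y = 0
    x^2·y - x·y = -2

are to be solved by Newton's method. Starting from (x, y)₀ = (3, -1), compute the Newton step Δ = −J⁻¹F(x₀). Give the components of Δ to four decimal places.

(-5.0000, -3.5000)

At (3, -1): F = (-29.0000, -4.0000).
Jacobian J = [[8·x·y, 4·x^2 + 6·y - 4], [2·x·y - y, x^2 - x]].
At the point, J = [[-24.0000, 26.0000], [-5.0000, 6.0000]] (det J = -14.0000).
Solving J·Δ = −F gives Δ = (-5.0000, -3.5000).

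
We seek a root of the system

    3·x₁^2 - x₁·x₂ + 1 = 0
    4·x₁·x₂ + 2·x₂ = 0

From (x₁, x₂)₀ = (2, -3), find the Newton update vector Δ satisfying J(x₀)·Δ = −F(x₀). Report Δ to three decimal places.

(-1.032, 1.762)

At (2, -3): F = (19.000, -30.000).
Jacobian J = [[6·x₁ - x₂, -x₁], [4·x₂, 4·x₁ + 2]].
At the point, J = [[15.000, -2.000], [-12.000, 10.000]] (det J = 126.000).
Solving J·Δ = −F gives Δ = (-1.032, 1.762).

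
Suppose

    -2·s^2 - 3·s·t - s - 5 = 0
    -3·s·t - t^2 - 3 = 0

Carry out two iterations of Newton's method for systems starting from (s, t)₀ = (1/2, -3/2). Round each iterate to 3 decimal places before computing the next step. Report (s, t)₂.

(1.271, -2.524)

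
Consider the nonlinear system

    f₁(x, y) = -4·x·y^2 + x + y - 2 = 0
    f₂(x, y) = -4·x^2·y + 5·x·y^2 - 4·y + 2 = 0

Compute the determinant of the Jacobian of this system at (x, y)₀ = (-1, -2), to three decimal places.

-120.000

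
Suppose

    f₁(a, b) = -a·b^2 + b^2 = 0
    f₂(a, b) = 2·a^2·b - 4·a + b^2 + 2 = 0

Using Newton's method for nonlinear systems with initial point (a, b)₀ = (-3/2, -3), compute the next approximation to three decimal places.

(-1.584, -1.450)

At (-3/2, -3): F = (22.500, 3.500).
Jacobian J = [[-b^2, -2·a·b + 2·b], [4·a·b - 4, 2·a^2 + 2·b]].
At the point, J = [[-9.000, -15.000], [14.000, -1.500]] (det J = 223.500).
Solving J·Δ = −F gives Δ = (-0.084, 1.550).
Then the next iterate is (a, b)₁ = (-1.584, -1.450).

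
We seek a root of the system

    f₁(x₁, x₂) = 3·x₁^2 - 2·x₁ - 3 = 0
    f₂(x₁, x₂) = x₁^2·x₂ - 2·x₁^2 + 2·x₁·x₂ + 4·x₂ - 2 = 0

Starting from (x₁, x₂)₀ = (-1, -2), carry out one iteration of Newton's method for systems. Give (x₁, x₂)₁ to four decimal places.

(-0.7500, 1.0000)

At (-1, -2): F = (2.0000, -10.0000).
Jacobian J = [[6·x₁ - 2, 0], [2·x₁·x₂ - 4·x₁ + 2·x₂, x₁^2 + 2·x₁ + 4]].
At the point, J = [[-8.0000, 0.0000], [4.0000, 3.0000]] (det J = -24.0000).
Solving J·Δ = −F gives Δ = (0.2500, 3.0000).
Then the next iterate is (x₁, x₂)₁ = (-0.7500, 1.0000).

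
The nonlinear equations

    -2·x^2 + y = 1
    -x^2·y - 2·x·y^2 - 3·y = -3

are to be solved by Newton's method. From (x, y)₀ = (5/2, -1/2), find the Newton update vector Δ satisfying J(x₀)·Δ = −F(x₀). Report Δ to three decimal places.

(-1.312, 0.883)

At (5/2, -1/2): F = (-14.000, 6.375).
Jacobian J = [[-4·x, 1], [-2·x·y - 2·y^2, -x^2 - 4·x·y - 3]].
At the point, J = [[-10.000, 1.000], [2.000, -4.250]] (det J = 40.500).
Solving J·Δ = −F gives Δ = (-1.312, 0.883).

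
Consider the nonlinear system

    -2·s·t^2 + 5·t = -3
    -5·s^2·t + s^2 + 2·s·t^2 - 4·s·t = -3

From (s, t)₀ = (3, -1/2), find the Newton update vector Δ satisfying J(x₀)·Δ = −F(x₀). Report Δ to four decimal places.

At (3, -1/2): F = (-1.0000, 42.0000).
Jacobian J = [[-2·t^2, -4·s·t + 5], [-10·s·t + 2·s + 2·t^2 - 4·t, -5·s^2 + 4·s·t - 4·s]].
At the point, J = [[-0.5000, 11.0000], [23.5000, -63.0000]] (det J = -227.0000).
Solving J·Δ = −F gives Δ = (-1.7577, 0.0110).

(-1.7577, 0.0110)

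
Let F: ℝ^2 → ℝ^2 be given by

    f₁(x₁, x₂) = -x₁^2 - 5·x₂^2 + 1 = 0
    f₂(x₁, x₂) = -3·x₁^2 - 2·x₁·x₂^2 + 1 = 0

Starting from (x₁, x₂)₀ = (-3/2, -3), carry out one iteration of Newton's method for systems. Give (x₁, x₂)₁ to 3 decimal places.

(-2.403, -1.368)

At (-3/2, -3): F = (-46.250, 21.250).
Jacobian J = [[-2·x₁, -10·x₂], [-6·x₁ - 2·x₂^2, -4·x₁·x₂]].
At the point, J = [[3.000, 30.000], [-9.000, -18.000]] (det J = 216.000).
Solving J·Δ = −F gives Δ = (-0.903, 1.632).
Then the next iterate is (x₁, x₂)₁ = (-2.403, -1.368).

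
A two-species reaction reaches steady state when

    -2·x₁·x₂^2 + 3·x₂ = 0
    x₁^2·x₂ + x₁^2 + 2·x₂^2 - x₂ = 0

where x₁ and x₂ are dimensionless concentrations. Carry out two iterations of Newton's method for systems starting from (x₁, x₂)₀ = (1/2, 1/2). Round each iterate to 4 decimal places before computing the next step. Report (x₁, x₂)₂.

(0.3404, -0.0033)

At (1/2, 1/2): F = (1.2500, 0.3750).
Jacobian J = [[-2·x₂^2, -4·x₁·x₂ + 3], [2·x₁·x₂ + 2·x₁, x₁^2 + 4·x₂ - 1]].
At the point, J = [[-0.5000, 2.0000], [1.5000, 1.2500]] (det J = -3.6250).
Solving J·Δ = −F gives Δ = (0.2241, -0.5690).
Then the next iterate is (x₁, x₂)₁ = (0.7241, -0.0690).
Round to (0.7241, -0.0690) and repeat: F = (-0.213895, 0.566665), J = [[-0.009522, 3.199852], [1.348274, -0.751679]].
Δ = (-0.3837, 0.0657), so (x₁, x₂)₂ = (0.3404, -0.0033).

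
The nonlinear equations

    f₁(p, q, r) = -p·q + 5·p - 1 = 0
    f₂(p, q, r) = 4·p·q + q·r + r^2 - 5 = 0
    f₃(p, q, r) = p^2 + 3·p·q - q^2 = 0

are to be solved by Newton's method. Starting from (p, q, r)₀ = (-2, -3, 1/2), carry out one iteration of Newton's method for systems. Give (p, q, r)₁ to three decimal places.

(-1.000, 1.500, -13.500)

At (-2, -3, 1/2): F = (-17.000, 17.750, 13.000).
Jacobian J = [[-q + 5, -p, 0], [4·q, 4·p + r, q + 2·r], [2·p + 3·q, 3·p - 2·q, 0]].
At the point, J = [[8.000, 2.000, 0.000], [-12.000, -7.500, -2.000], [-13.000, 0.000, 0.000]] (det J = 52.000).
Solving J·Δ = −F gives Δ = (1.000, 4.500, -14.000).
Then the next iterate is (p, q, r)₁ = (-1.000, 1.500, -13.500).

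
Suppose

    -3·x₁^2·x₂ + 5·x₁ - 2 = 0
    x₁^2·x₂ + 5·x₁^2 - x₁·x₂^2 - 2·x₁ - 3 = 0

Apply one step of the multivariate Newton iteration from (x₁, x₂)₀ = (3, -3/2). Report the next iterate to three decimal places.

(1.650, -1.119)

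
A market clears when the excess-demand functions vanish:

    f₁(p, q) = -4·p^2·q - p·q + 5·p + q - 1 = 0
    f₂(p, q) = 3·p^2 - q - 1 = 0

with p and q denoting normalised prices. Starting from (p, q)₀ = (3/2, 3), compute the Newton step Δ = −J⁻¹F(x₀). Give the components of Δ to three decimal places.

At (3/2, 3): F = (-22.000, 2.750).
Jacobian J = [[-8·p·q - q + 5, -4·p^2 - p + 1], [6·p, -1]].
At the point, J = [[-34.000, -9.500], [9.000, -1.000]] (det J = 119.500).
Solving J·Δ = −F gives Δ = (-0.403, -0.874).

(-0.403, -0.874)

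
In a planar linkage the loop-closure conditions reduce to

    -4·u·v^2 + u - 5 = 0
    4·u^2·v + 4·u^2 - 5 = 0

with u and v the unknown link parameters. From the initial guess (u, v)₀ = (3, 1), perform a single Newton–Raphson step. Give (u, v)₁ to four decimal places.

At (3, 1): F = (-14.0000, 67.0000).
Jacobian J = [[-4·v^2 + 1, -8·u·v], [8·u·v + 8·u, 4·u^2]].
At the point, J = [[-3.0000, -24.0000], [48.0000, 36.0000]] (det J = 1044.0000).
Solving J·Δ = −F gives Δ = (-1.0575, -0.4511).
Then the next iterate is (u, v)₁ = (1.9425, 0.5489).

(1.9425, 0.5489)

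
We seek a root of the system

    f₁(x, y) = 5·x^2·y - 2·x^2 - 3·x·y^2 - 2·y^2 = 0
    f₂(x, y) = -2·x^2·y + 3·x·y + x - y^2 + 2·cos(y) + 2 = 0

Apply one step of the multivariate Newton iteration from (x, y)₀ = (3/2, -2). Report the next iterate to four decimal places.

(1.0209, -1.1946)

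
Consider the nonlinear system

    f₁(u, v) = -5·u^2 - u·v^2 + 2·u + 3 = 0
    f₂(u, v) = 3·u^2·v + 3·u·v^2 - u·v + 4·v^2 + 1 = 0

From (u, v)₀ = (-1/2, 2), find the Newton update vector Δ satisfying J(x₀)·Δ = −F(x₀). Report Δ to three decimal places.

At (-1/2, 2): F = (2.750, 13.500).
Jacobian J = [[-10·u - v^2 + 2, -2·u·v], [6·u·v + 3·v^2 - v, 3·u^2 + 6·u·v - u + 8·v]].
At the point, J = [[3.000, 2.000], [4.000, 11.250]] (det J = 25.750).
Solving J·Δ = −F gives Δ = (-0.153, -1.146).

(-0.153, -1.146)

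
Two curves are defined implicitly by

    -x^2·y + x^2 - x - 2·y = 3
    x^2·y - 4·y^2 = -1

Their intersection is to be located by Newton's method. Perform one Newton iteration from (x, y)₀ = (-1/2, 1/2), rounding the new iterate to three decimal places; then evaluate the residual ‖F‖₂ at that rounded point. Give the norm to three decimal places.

At (-1/2, 1/2): F = (-3.375, 0.125).
Jacobian J = [[-2·x·y + 2·x - 1, -x^2 - 2], [2·x·y, x^2 - 8·y]].
At the point, J = [[-1.500, -2.250], [-0.500, -3.750]] (det J = 4.500).
Solving J·Δ = −F gives Δ = (-2.875, 0.417).
Then the next iterate is (x, y)₁ = (-3.375, 0.917).
Re-evaluating at (-3.375, 0.917): F = (-0.51358, 8.08165), so ‖F‖₂ = 8.098.

8.098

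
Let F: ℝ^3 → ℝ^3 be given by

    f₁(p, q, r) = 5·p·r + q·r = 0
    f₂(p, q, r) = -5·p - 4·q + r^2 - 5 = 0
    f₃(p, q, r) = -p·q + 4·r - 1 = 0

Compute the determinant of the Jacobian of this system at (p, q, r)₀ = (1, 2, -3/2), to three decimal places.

82.500

J = [[5·r, r, 5·p + q], [-5, -4, 2·r], [-q, -p, 4]].
At the point, J = [[-7.500, -1.500, 7.000], [-5.000, -4.000, -3.000], [-2.000, -1.000, 4.000]].
det J = 82.500.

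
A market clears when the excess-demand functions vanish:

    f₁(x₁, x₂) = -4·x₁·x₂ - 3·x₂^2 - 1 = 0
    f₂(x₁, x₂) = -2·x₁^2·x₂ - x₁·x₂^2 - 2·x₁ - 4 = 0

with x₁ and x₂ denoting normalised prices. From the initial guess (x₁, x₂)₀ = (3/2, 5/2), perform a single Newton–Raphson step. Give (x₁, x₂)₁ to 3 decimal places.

(1.057, 1.056)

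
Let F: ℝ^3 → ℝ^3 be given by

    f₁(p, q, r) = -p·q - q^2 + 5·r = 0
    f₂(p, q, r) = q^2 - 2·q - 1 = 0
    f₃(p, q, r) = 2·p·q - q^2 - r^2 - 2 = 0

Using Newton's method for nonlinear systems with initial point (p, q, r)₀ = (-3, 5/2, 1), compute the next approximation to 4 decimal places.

(2.1917, 2.4167, 2.3125)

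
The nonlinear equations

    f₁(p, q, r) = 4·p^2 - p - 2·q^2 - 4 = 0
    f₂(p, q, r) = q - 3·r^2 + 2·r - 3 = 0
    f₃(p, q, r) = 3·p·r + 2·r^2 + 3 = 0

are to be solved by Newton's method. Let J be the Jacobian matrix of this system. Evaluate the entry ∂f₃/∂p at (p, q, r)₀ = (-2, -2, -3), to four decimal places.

-9.0000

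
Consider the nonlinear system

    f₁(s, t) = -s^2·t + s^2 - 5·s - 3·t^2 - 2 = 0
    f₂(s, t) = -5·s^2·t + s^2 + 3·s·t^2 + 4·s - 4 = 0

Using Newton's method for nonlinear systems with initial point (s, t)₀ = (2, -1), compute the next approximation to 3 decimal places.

At (2, -1): F = (-7.000, 34.000).
Jacobian J = [[-2·s·t + 2·s - 5, -s^2 - 6·t], [-10·s·t + 2·s + 3·t^2 + 4, -5·s^2 + 6·s·t]].
At the point, J = [[3.000, 2.000], [31.000, -32.000]] (det J = -158.000).
Solving J·Δ = −F gives Δ = (0.987, 2.019).
Then the next iterate is (s, t)₁ = (2.987, 1.019).

(2.987, 1.019)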